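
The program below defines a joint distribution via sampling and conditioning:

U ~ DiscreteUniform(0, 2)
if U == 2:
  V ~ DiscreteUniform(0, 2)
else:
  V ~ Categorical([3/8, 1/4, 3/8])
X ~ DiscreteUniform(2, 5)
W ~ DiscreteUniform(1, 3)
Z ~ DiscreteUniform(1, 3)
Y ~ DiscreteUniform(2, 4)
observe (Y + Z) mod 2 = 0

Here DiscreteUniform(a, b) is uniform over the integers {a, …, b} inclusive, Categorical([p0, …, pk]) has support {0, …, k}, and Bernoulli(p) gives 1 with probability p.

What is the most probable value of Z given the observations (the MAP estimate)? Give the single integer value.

Enumerate traces; 432 have nonzero weight after conditioning:
  (U=0, V=0, X=2, W=1, Z=1, Y=3) weight 1/864
  (U=0, V=0, X=2, W=1, Z=2, Y=2) weight 1/864
  (U=0, V=0, X=2, W=1, Z=2, Y=4) weight 1/864
  (U=0, V=0, X=2, W=1, Z=3, Y=3) weight 1/864
  (U=0, V=0, X=2, W=2, Z=1, Y=3) weight 1/864
  (U=0, V=0, X=2, W=2, Z=2, Y=2) weight 1/864
  (U=0, V=0, X=2, W=2, Z=2, Y=4) weight 1/864
  (U=0, V=0, X=2, W=2, Z=3, Y=3) weight 1/864
  … 424 more
Group by Z:
  weight(Z=1) = 1/9
  weight(Z=2) = 2/9
  weight(Z=3) = 1/9
Total weight = 1/9 + 2/9 + 1/9 = 4/9
P(Z=1 | obs) = 1/9 / 4/9 = 1/4
P(Z=2 | obs) = 2/9 / 4/9 = 1/2
P(Z=3 | obs) = 1/9 / 4/9 = 1/4
argmax = 2

argmax_v P(Z = v | obs) = 2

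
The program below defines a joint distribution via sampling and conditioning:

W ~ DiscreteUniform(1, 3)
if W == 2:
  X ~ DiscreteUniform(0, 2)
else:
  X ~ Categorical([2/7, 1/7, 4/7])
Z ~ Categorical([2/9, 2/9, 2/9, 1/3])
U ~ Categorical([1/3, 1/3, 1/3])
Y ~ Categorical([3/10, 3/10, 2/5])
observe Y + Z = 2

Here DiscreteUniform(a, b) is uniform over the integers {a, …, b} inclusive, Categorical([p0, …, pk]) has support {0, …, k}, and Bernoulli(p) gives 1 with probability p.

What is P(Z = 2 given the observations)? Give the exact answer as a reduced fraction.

Enumerate traces; 81 have nonzero weight after conditioning:
  (W=1, X=0, Z=0, U=0, Y=2) weight 8/2835
  (W=1, X=0, Z=0, U=1, Y=2) weight 8/2835
  (W=1, X=0, Z=0, U=2, Y=2) weight 8/2835
  (W=1, X=0, Z=1, U=0, Y=1) weight 2/945
  (W=1, X=0, Z=1, U=1, Y=1) weight 2/945
  (W=1, X=0, Z=1, U=2, Y=1) weight 2/945
  (W=1, X=0, Z=2, U=0, Y=0) weight 2/945
  (W=1, X=0, Z=2, U=1, Y=0) weight 2/945
  … 73 more
Group by Z:
  weight(Z=0) = 4/45
  weight(Z=1) = 1/15
  weight(Z=2) = 1/15
Total weight = 4/45 + 1/15 + 1/15 = 2/9
P(Z=0 | obs) = 4/45 / 2/9 = 2/5
P(Z=1 | obs) = 1/15 / 2/9 = 3/10
P(Z=2 | obs) = 1/15 / 2/9 = 3/10

P(Z = 2 | obs) = 3/10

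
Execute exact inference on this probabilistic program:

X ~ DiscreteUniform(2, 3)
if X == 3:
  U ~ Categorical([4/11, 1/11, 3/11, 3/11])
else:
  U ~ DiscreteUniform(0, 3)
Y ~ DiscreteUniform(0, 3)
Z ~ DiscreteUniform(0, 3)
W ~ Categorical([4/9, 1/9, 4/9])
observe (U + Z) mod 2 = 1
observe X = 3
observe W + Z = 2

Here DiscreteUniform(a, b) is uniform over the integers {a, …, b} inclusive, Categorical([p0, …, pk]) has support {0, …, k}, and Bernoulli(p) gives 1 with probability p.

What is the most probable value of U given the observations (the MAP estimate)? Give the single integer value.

Enumerate traces; 24 have nonzero weight after conditioning:
  (X=3, U=0, Y=0, Z=1, W=1) weight 1/792
  (X=3, U=0, Y=1, Z=1, W=1) weight 1/792
  (X=3, U=0, Y=2, Z=1, W=1) weight 1/792
  (X=3, U=0, Y=3, Z=1, W=1) weight 1/792
  (X=3, U=1, Y=0, Z=0, W=2) weight 1/792
  (X=3, U=1, Y=0, Z=2, W=0) weight 1/792
  (X=3, U=1, Y=1, Z=0, W=2) weight 1/792
  (X=3, U=1, Y=1, Z=2, W=0) weight 1/792
  (X=3, U=2, Y=0, Z=1, W=1) weight 1/1056
  (X=3, U=3, Y=0, Z=0, W=2) weight 1/264
  … 14 more
Group by U:
  weight(U=0) = 1/198
  weight(U=1) = 1/99
  weight(U=2) = 1/264
  weight(U=3) = 1/33
Total weight = 1/198 + 1/99 + 1/264 + 1/33 = 13/264
P(U=0 | obs) = 1/198 / 13/264 = 4/39
P(U=1 | obs) = 1/99 / 13/264 = 8/39
P(U=2 | obs) = 1/264 / 13/264 = 1/13
P(U=3 | obs) = 1/33 / 13/264 = 8/13
argmax = 3

argmax_v P(U = v | obs) = 3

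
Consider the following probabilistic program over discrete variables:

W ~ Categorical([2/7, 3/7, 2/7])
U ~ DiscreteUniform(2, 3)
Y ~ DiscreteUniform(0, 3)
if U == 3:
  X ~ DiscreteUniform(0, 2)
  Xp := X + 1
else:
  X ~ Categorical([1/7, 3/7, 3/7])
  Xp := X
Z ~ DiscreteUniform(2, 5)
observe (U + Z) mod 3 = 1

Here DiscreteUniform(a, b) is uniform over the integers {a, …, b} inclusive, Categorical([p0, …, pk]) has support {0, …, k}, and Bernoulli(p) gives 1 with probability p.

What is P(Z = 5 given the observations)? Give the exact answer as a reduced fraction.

P(Z = 5 | obs) = 1/3

Enumerate traces; 108 have nonzero weight after conditioning:
  (W=0, U=2, Y=0, X=0, Z=2) weight 1/784
  (W=0, U=2, Y=0, X=0, Z=5) weight 1/784
  (W=0, U=2, Y=0, X=1, Z=2) weight 3/784
  (W=0, U=2, Y=0, X=1, Z=5) weight 3/784
  (W=0, U=2, Y=0, X=2, Z=2) weight 3/784
  (W=0, U=2, Y=0, X=2, Z=5) weight 3/784
  (W=0, U=2, Y=1, X=0, Z=2) weight 1/784
  (W=0, U=2, Y=1, X=0, Z=5) weight 1/784
  (W=0, U=3, Y=0, X=0, Z=4) weight 1/336
  … 99 more
Group by Z:
  weight(Z=2) = 1/8
  weight(Z=4) = 1/8
  weight(Z=5) = 1/8
Total weight = 1/8 + 1/8 + 1/8 = 3/8
P(Z=2 | obs) = 1/8 / 3/8 = 1/3
P(Z=4 | obs) = 1/8 / 3/8 = 1/3
P(Z=5 | obs) = 1/8 / 3/8 = 1/3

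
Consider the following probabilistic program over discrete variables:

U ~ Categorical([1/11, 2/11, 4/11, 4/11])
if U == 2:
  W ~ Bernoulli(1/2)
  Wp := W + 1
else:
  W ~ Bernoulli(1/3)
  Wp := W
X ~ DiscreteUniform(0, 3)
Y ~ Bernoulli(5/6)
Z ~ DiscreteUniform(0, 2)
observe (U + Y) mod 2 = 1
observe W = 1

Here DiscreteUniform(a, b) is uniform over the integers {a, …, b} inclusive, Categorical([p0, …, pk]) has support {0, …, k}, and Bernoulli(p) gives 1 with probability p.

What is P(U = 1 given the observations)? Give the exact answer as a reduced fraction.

Enumerate traces; 48 have nonzero weight after conditioning:
  (U=0, W=1, X=0, Y=1, Z=0) weight 5/2376
  (U=0, W=1, X=0, Y=1, Z=1) weight 5/2376
  (U=0, W=1, X=0, Y=1, Z=2) weight 5/2376
  (U=0, W=1, X=1, Y=1, Z=0) weight 5/2376
  (U=0, W=1, X=1, Y=1, Z=1) weight 5/2376
  (U=0, W=1, X=1, Y=1, Z=2) weight 5/2376
  (U=0, W=1, X=2, Y=1, Z=0) weight 5/2376
  (U=0, W=1, X=2, Y=1, Z=1) weight 5/2376
  (U=1, W=1, X=0, Y=0, Z=0) weight 1/1188
  (U=2, W=1, X=0, Y=1, Z=0) weight 5/396
  … 38 more
Group by U:
  weight(U=0) = 5/198
  weight(U=1) = 1/99
  weight(U=2) = 5/33
  weight(U=3) = 2/99
Total weight = 5/198 + 1/99 + 5/33 + 2/99 = 41/198
P(U=0 | obs) = 5/198 / 41/198 = 5/41
P(U=1 | obs) = 1/99 / 41/198 = 2/41
P(U=2 | obs) = 5/33 / 41/198 = 30/41
P(U=3 | obs) = 2/99 / 41/198 = 4/41

P(U = 1 | obs) = 2/41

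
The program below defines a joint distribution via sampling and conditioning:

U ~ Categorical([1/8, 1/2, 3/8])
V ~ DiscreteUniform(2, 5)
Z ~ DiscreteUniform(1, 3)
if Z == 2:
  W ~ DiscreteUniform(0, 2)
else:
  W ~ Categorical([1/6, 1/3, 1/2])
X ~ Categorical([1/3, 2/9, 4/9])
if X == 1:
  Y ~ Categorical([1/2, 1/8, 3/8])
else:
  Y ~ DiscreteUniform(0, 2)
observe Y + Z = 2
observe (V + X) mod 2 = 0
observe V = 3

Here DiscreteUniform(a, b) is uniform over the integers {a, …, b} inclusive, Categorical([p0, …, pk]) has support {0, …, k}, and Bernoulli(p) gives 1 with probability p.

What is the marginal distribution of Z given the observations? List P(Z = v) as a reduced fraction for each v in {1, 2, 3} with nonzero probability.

Enumerate traces; 18 have nonzero weight after conditioning:
  (U=0, V=3, Z=1, W=0, X=1, Y=1) weight 1/20736
  (U=0, V=3, Z=1, W=1, X=1, Y=1) weight 1/10368
  (U=0, V=3, Z=1, W=2, X=1, Y=1) weight 1/6912
  (U=0, V=3, Z=2, W=0, X=1, Y=0) weight 1/2592
  (U=0, V=3, Z=2, W=1, X=1, Y=0) weight 1/2592
  (U=0, V=3, Z=2, W=2, X=1, Y=0) weight 1/2592
  (U=1, V=3, Z=1, W=0, X=1, Y=1) weight 1/5184
  (U=1, V=3, Z=1, W=1, X=1, Y=1) weight 1/2592
  … 10 more
Group by Z:
  weight(Z=1) = 1/432
  weight(Z=2) = 1/108
Total weight = 1/432 + 1/108 = 5/432
P(Z=1 | obs) = 1/432 / 5/432 = 1/5
P(Z=2 | obs) = 1/108 / 5/432 = 4/5

P(Z=1) = 1/5, P(Z=2) = 4/5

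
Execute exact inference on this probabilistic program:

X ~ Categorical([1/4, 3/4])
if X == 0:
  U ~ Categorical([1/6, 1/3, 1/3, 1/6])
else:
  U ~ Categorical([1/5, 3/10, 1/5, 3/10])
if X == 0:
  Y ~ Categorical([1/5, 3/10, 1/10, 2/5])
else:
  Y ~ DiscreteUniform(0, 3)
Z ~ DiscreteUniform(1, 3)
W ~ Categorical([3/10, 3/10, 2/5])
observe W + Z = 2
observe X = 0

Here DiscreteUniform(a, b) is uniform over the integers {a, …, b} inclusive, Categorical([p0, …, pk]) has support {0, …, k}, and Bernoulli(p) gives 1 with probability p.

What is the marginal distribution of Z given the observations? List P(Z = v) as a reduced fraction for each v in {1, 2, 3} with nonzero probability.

P(Z=1) = 1/2, P(Z=2) = 1/2

Enumerate traces; 32 have nonzero weight after conditioning:
  (X=0, U=0, Y=0, Z=1, W=1) weight 1/1200
  (X=0, U=0, Y=0, Z=2, W=0) weight 1/1200
  (X=0, U=0, Y=1, Z=1, W=1) weight 1/800
  (X=0, U=0, Y=1, Z=2, W=0) weight 1/800
  (X=0, U=0, Y=2, Z=1, W=1) weight 1/2400
  (X=0, U=0, Y=2, Z=2, W=0) weight 1/2400
  (X=0, U=0, Y=3, Z=1, W=1) weight 1/600
  (X=0, U=0, Y=3, Z=2, W=0) weight 1/600
  … 24 more
Group by Z:
  weight(Z=1) = 1/40
  weight(Z=2) = 1/40
Total weight = 1/40 + 1/40 = 1/20
P(Z=1 | obs) = 1/40 / 1/20 = 1/2
P(Z=2 | obs) = 1/40 / 1/20 = 1/2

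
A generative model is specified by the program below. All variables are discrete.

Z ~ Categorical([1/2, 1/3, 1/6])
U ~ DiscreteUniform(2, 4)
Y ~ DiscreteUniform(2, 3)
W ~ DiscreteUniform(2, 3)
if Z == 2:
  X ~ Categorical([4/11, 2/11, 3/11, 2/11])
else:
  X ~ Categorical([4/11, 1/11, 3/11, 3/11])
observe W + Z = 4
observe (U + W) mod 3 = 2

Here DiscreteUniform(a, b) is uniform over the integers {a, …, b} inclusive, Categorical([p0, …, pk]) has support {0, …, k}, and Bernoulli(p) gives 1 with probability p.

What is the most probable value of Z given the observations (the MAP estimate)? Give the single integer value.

argmax_v P(Z = v | obs) = 1

Enumerate traces; 16 have nonzero weight after conditioning:
  (Z=1, U=2, Y=2, W=3, X=0) weight 1/99
  (Z=1, U=2, Y=2, W=3, X=1) weight 1/396
  (Z=1, U=2, Y=2, W=3, X=2) weight 1/132
  (Z=1, U=2, Y=2, W=3, X=3) weight 1/132
  (Z=1, U=2, Y=3, W=3, X=0) weight 1/99
  (Z=1, U=2, Y=3, W=3, X=1) weight 1/396
  (Z=1, U=2, Y=3, W=3, X=2) weight 1/132
  (Z=1, U=2, Y=3, W=3, X=3) weight 1/132
  (Z=2, U=3, Y=2, W=2, X=0) weight 1/198
  … 7 more
Group by Z:
  weight(Z=1) = 1/18
  weight(Z=2) = 1/36
Total weight = 1/18 + 1/36 = 1/12
P(Z=1 | obs) = 1/18 / 1/12 = 2/3
P(Z=2 | obs) = 1/36 / 1/12 = 1/3
argmax = 1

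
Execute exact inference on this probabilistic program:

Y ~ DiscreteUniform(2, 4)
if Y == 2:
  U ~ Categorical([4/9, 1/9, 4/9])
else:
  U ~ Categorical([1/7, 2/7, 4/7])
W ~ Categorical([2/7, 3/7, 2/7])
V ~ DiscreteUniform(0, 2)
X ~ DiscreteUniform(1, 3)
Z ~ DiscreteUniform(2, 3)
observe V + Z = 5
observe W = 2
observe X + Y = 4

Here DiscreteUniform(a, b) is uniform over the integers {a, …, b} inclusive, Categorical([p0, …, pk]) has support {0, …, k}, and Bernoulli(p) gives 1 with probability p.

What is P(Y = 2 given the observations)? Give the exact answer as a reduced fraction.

Enumerate traces; 6 have nonzero weight after conditioning:
  (Y=2, U=0, W=2, V=2, X=2, Z=3) weight 4/1701
  (Y=2, U=1, W=2, V=2, X=2, Z=3) weight 1/1701
  (Y=2, U=2, W=2, V=2, X=2, Z=3) weight 4/1701
  (Y=3, U=0, W=2, V=2, X=1, Z=3) weight 1/1323
  (Y=3, U=1, W=2, V=2, X=1, Z=3) weight 2/1323
  (Y=3, U=2, W=2, V=2, X=1, Z=3) weight 4/1323
Group by Y:
  weight(Y=2) = 1/189
  weight(Y=3) = 1/189
Total weight = 1/189 + 1/189 = 2/189
P(Y=2 | obs) = 1/189 / 2/189 = 1/2
P(Y=3 | obs) = 1/189 / 2/189 = 1/2

P(Y = 2 | obs) = 1/2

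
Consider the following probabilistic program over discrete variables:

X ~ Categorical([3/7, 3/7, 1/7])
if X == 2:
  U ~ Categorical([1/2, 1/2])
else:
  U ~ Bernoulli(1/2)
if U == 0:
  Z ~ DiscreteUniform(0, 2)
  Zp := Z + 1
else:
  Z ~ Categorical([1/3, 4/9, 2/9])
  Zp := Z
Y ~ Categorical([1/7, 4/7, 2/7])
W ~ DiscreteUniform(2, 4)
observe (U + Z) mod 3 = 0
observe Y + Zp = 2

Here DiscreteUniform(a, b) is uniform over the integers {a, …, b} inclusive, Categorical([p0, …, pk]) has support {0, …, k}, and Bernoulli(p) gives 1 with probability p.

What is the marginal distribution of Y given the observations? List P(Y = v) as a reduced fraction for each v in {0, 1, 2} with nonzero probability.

Enumerate traces; 18 have nonzero weight after conditioning:
  (X=0, U=0, Z=0, Y=1, W=2) weight 2/147
  (X=0, U=0, Z=0, Y=1, W=3) weight 2/147
  (X=0, U=0, Z=0, Y=1, W=4) weight 2/147
  (X=0, U=1, Z=2, Y=0, W=2) weight 1/441
  (X=0, U=1, Z=2, Y=0, W=3) weight 1/441
  (X=0, U=1, Z=2, Y=0, W=4) weight 1/441
  (X=1, U=0, Z=0, Y=1, W=2) weight 2/147
  (X=1, U=0, Z=0, Y=1, W=3) weight 2/147
  … 10 more
Group by Y:
  weight(Y=0) = 1/63
  weight(Y=1) = 2/21
Total weight = 1/63 + 2/21 = 1/9
P(Y=0 | obs) = 1/63 / 1/9 = 1/7
P(Y=1 | obs) = 2/21 / 1/9 = 6/7

P(Y=0) = 1/7, P(Y=1) = 6/7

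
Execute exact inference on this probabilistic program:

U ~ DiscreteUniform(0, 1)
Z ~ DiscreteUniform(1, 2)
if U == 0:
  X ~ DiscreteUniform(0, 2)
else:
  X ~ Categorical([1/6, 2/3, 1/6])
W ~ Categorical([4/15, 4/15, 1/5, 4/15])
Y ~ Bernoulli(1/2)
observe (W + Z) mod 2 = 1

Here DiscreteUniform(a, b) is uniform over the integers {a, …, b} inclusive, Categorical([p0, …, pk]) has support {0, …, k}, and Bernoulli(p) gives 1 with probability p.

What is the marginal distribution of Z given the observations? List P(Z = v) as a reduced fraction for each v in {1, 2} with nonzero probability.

P(Z=1) = 7/15, P(Z=2) = 8/15

Enumerate traces; 48 have nonzero weight after conditioning:
  (U=0, Z=1, X=0, W=0, Y=0) weight 1/90
  (U=0, Z=1, X=0, W=0, Y=1) weight 1/90
  (U=0, Z=1, X=0, W=2, Y=0) weight 1/120
  (U=0, Z=1, X=0, W=2, Y=1) weight 1/120
  (U=0, Z=1, X=1, W=0, Y=0) weight 1/90
  (U=0, Z=1, X=1, W=0, Y=1) weight 1/90
  (U=0, Z=1, X=1, W=2, Y=0) weight 1/120
  (U=0, Z=1, X=1, W=2, Y=1) weight 1/120
  (U=0, Z=2, X=0, W=1, Y=0) weight 1/90
  … 39 more
Group by Z:
  weight(Z=1) = 7/30
  weight(Z=2) = 4/15
Total weight = 7/30 + 4/15 = 1/2
P(Z=1 | obs) = 7/30 / 1/2 = 7/15
P(Z=2 | obs) = 4/15 / 1/2 = 8/15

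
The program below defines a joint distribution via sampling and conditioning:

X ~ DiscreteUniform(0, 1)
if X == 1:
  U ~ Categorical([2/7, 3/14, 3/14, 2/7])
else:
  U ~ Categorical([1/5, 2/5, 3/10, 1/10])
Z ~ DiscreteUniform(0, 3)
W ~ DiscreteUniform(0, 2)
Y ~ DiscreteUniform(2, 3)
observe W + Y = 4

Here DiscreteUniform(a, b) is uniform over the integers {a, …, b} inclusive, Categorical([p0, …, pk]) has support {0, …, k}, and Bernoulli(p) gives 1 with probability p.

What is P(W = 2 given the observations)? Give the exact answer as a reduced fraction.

Enumerate traces; 64 have nonzero weight after conditioning:
  (X=0, U=0, Z=0, W=1, Y=3) weight 1/240
  (X=0, U=0, Z=0, W=2, Y=2) weight 1/240
  (X=0, U=0, Z=1, W=1, Y=3) weight 1/240
  (X=0, U=0, Z=1, W=2, Y=2) weight 1/240
  (X=0, U=0, Z=2, W=1, Y=3) weight 1/240
  (X=0, U=0, Z=2, W=2, Y=2) weight 1/240
  (X=0, U=0, Z=3, W=1, Y=3) weight 1/240
  (X=0, U=0, Z=3, W=2, Y=2) weight 1/240
  … 56 more
Group by W:
  weight(W=1) = 1/6
  weight(W=2) = 1/6
Total weight = 1/6 + 1/6 = 1/3
P(W=1 | obs) = 1/6 / 1/3 = 1/2
P(W=2 | obs) = 1/6 / 1/3 = 1/2

P(W = 2 | obs) = 1/2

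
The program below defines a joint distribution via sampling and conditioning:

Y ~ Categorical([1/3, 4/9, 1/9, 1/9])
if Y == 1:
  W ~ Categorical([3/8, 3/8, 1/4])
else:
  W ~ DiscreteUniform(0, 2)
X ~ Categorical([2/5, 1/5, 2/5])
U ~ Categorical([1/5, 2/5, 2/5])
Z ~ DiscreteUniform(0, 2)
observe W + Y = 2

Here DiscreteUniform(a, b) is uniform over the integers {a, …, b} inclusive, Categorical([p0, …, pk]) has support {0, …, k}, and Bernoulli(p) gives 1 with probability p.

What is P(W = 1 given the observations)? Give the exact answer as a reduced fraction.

Enumerate traces; 81 have nonzero weight after conditioning:
  (Y=0, W=2, X=0, U=0, Z=0) weight 2/675
  (Y=0, W=2, X=0, U=0, Z=1) weight 2/675
  (Y=0, W=2, X=0, U=0, Z=2) weight 2/675
  (Y=0, W=2, X=0, U=1, Z=0) weight 4/675
  (Y=0, W=2, X=0, U=1, Z=1) weight 4/675
  (Y=0, W=2, X=0, U=1, Z=2) weight 4/675
  (Y=0, W=2, X=0, U=2, Z=0) weight 4/675
  (Y=0, W=2, X=0, U=2, Z=1) weight 4/675
  (Y=1, W=1, X=0, U=0, Z=0) weight 1/225
  (Y=2, W=0, X=0, U=0, Z=0) weight 2/2025
  … 71 more
Group by W:
  weight(W=0) = 1/27
  weight(W=1) = 1/6
  weight(W=2) = 1/9
Total weight = 1/27 + 1/6 + 1/9 = 17/54
P(W=0 | obs) = 1/27 / 17/54 = 2/17
P(W=1 | obs) = 1/6 / 17/54 = 9/17
P(W=2 | obs) = 1/9 / 17/54 = 6/17

P(W = 1 | obs) = 9/17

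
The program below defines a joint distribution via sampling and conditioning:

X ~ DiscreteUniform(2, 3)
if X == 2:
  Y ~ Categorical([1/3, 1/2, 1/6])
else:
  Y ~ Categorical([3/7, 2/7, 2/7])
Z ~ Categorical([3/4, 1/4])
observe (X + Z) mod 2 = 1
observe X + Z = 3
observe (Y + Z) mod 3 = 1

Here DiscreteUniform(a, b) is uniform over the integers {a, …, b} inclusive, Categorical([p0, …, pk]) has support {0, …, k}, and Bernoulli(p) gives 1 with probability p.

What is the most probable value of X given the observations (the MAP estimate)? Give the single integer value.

Enumerate traces; 2 have nonzero weight after conditioning:
  (X=2, Y=0, Z=1) weight 1/24
  (X=3, Y=1, Z=0) weight 3/28
Group by X:
  weight(X=2) = 1/24
  weight(X=3) = 3/28
Total weight = 1/24 + 3/28 = 25/168
P(X=2 | obs) = 1/24 / 25/168 = 7/25
P(X=3 | obs) = 3/28 / 25/168 = 18/25
argmax = 3

argmax_v P(X = v | obs) = 3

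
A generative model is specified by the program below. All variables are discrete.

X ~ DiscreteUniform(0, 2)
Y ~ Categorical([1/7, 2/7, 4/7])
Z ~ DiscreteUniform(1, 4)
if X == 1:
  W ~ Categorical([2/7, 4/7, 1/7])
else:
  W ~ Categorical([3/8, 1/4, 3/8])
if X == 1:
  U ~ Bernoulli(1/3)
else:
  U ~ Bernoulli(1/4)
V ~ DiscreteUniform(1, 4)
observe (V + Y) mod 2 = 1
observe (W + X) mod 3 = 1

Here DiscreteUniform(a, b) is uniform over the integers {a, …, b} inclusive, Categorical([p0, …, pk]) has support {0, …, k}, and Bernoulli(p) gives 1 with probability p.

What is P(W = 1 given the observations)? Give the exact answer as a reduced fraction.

Enumerate traces; 144 have nonzero weight after conditioning:
  (X=0, Y=0, Z=1, W=1, U=0, V=1) weight 1/1792
  (X=0, Y=0, Z=1, W=1, U=0, V=3) weight 1/1792
  (X=0, Y=0, Z=1, W=1, U=1, V=1) weight 1/5376
  (X=0, Y=0, Z=1, W=1, U=1, V=3) weight 1/5376
  (X=0, Y=0, Z=2, W=1, U=0, V=1) weight 1/1792
  (X=0, Y=0, Z=2, W=1, U=0, V=3) weight 1/1792
  (X=0, Y=0, Z=2, W=1, U=1, V=1) weight 1/5376
  (X=0, Y=0, Z=2, W=1, U=1, V=3) weight 1/5376
  (X=1, Y=0, Z=1, W=0, U=0, V=1) weight 1/1764
  (X=2, Y=0, Z=1, W=2, U=0, V=1) weight 3/3584
  … 134 more
Group by W:
  weight(W=0) = 1/21
  weight(W=1) = 1/24
  weight(W=2) = 1/16
Total weight = 1/21 + 1/24 + 1/16 = 17/112
P(W=0 | obs) = 1/21 / 17/112 = 16/51
P(W=1 | obs) = 1/24 / 17/112 = 14/51
P(W=2 | obs) = 1/16 / 17/112 = 7/17

P(W = 1 | obs) = 14/51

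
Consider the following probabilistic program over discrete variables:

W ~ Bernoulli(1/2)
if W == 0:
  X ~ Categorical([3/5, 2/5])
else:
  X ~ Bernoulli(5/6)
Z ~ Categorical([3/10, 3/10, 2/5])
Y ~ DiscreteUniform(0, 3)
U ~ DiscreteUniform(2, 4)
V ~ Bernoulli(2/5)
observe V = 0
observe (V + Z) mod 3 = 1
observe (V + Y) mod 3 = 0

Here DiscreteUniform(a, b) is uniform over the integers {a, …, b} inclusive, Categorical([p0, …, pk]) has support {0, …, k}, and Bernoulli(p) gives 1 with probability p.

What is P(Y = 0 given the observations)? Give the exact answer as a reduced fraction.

Enumerate traces; 24 have nonzero weight after conditioning:
  (W=0, X=0, Z=1, Y=0, U=2, V=0) weight 9/2000
  (W=0, X=0, Z=1, Y=0, U=3, V=0) weight 9/2000
  (W=0, X=0, Z=1, Y=0, U=4, V=0) weight 9/2000
  (W=0, X=0, Z=1, Y=3, U=2, V=0) weight 9/2000
  (W=0, X=0, Z=1, Y=3, U=3, V=0) weight 9/2000
  (W=0, X=0, Z=1, Y=3, U=4, V=0) weight 9/2000
  (W=0, X=1, Z=1, Y=0, U=2, V=0) weight 3/1000
  (W=0, X=1, Z=1, Y=0, U=3, V=0) weight 3/1000
  … 16 more
Group by Y:
  weight(Y=0) = 9/200
  weight(Y=3) = 9/200
Total weight = 9/200 + 9/200 = 9/100
P(Y=0 | obs) = 9/200 / 9/100 = 1/2
P(Y=3 | obs) = 9/200 / 9/100 = 1/2

P(Y = 0 | obs) = 1/2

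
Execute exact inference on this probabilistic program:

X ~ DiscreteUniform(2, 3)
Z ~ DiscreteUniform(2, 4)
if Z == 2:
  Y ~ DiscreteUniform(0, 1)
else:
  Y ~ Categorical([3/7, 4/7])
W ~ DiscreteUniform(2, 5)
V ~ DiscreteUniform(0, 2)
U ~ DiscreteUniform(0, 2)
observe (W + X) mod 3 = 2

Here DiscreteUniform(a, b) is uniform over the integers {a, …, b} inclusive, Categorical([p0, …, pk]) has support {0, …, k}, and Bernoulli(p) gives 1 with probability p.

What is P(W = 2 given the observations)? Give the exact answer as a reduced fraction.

Enumerate traces; 162 have nonzero weight after conditioning:
  (X=2, Z=2, Y=0, W=3, V=0, U=0) weight 1/432
  (X=2, Z=2, Y=0, W=3, V=0, U=1) weight 1/432
  (X=2, Z=2, Y=0, W=3, V=0, U=2) weight 1/432
  (X=2, Z=2, Y=0, W=3, V=1, U=0) weight 1/432
  (X=2, Z=2, Y=0, W=3, V=1, U=1) weight 1/432
  (X=2, Z=2, Y=0, W=3, V=1, U=2) weight 1/432
  (X=2, Z=2, Y=0, W=3, V=2, U=0) weight 1/432
  (X=2, Z=2, Y=0, W=3, V=2, U=1) weight 1/432
  (X=3, Z=2, Y=0, W=2, V=0, U=0) weight 1/432
  (X=3, Z=2, Y=0, W=5, V=0, U=0) weight 1/432
  … 152 more
Group by W:
  weight(W=2) = 1/8
  weight(W=3) = 1/8
  weight(W=5) = 1/8
Total weight = 1/8 + 1/8 + 1/8 = 3/8
P(W=2 | obs) = 1/8 / 3/8 = 1/3
P(W=3 | obs) = 1/8 / 3/8 = 1/3
P(W=5 | obs) = 1/8 / 3/8 = 1/3

P(W = 2 | obs) = 1/3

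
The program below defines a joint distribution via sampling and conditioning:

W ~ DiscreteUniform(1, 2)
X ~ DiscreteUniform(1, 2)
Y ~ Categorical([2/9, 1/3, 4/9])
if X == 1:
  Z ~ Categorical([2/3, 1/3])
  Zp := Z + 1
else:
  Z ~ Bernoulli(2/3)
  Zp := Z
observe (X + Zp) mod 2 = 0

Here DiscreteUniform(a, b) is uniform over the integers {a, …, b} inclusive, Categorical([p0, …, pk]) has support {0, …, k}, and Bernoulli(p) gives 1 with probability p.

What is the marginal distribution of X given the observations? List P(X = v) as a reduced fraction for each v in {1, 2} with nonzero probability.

Enumerate traces; 12 have nonzero weight after conditioning:
  (W=1, X=1, Y=0, Z=0) weight 1/27
  (W=1, X=1, Y=1, Z=0) weight 1/18
  (W=1, X=1, Y=2, Z=0) weight 2/27
  (W=1, X=2, Y=0, Z=0) weight 1/54
  (W=1, X=2, Y=1, Z=0) weight 1/36
  (W=1, X=2, Y=2, Z=0) weight 1/27
  (W=2, X=1, Y=0, Z=0) weight 1/27
  (W=2, X=1, Y=1, Z=0) weight 1/18
  … 4 more
Group by X:
  weight(X=1) = 1/3
  weight(X=2) = 1/6
Total weight = 1/3 + 1/6 = 1/2
P(X=1 | obs) = 1/3 / 1/2 = 2/3
P(X=2 | obs) = 1/6 / 1/2 = 1/3

P(X=1) = 2/3, P(X=2) = 1/3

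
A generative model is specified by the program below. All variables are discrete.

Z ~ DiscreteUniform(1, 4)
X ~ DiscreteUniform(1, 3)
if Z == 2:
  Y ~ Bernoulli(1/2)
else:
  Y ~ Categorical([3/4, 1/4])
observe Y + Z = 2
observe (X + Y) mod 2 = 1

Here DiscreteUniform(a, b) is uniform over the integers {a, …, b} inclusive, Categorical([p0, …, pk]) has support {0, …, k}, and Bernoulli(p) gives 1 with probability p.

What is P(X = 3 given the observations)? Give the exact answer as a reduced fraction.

P(X = 3 | obs) = 2/5

Enumerate traces; 3 have nonzero weight after conditioning:
  (Z=1, X=2, Y=1) weight 1/48
  (Z=2, X=1, Y=0) weight 1/24
  (Z=2, X=3, Y=0) weight 1/24
Group by X:
  weight(X=1) = 1/24
  weight(X=2) = 1/48
  weight(X=3) = 1/24
Total weight = 1/24 + 1/48 + 1/24 = 5/48
P(X=1 | obs) = 1/24 / 5/48 = 2/5
P(X=2 | obs) = 1/48 / 5/48 = 1/5
P(X=3 | obs) = 1/24 / 5/48 = 2/5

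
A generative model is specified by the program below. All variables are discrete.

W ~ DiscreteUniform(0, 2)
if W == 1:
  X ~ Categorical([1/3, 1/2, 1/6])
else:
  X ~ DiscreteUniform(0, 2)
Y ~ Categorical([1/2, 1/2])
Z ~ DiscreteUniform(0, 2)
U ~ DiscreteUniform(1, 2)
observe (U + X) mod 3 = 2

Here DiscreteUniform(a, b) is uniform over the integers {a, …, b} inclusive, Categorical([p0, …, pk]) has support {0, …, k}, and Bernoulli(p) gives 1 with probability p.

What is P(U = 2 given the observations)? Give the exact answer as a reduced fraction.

P(U = 2 | obs) = 6/13

Enumerate traces; 36 have nonzero weight after conditioning:
  (W=0, X=0, Y=0, Z=0, U=2) weight 1/108
  (W=0, X=0, Y=0, Z=1, U=2) weight 1/108
  (W=0, X=0, Y=0, Z=2, U=2) weight 1/108
  (W=0, X=0, Y=1, Z=0, U=2) weight 1/108
  (W=0, X=0, Y=1, Z=1, U=2) weight 1/108
  (W=0, X=0, Y=1, Z=2, U=2) weight 1/108
  (W=0, X=1, Y=0, Z=0, U=1) weight 1/108
  (W=0, X=1, Y=0, Z=1, U=1) weight 1/108
  … 28 more
Group by U:
  weight(U=1) = 7/36
  weight(U=2) = 1/6
Total weight = 7/36 + 1/6 = 13/36
P(U=1 | obs) = 7/36 / 13/36 = 7/13
P(U=2 | obs) = 1/6 / 13/36 = 6/13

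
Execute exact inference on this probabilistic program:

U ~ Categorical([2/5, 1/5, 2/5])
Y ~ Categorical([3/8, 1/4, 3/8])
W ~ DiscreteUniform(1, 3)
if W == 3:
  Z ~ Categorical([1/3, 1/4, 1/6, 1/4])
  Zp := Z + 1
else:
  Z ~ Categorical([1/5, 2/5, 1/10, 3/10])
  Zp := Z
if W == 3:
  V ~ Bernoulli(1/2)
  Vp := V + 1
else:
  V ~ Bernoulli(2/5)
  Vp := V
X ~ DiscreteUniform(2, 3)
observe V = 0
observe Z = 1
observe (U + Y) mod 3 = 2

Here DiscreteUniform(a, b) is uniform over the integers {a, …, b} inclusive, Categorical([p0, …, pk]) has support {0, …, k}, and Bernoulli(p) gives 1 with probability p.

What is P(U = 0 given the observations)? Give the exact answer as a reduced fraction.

Enumerate traces; 18 have nonzero weight after conditioning:
  (U=0, Y=2, W=1, Z=1, V=0, X=2) weight 3/500
  (U=0, Y=2, W=1, Z=1, V=0, X=3) weight 3/500
  (U=0, Y=2, W=2, Z=1, V=0, X=2) weight 3/500
  (U=0, Y=2, W=2, Z=1, V=0, X=3) weight 3/500
  (U=0, Y=2, W=3, Z=1, V=0, X=2) weight 1/320
  (U=0, Y=2, W=3, Z=1, V=0, X=3) weight 1/320
  (U=1, Y=1, W=1, Z=1, V=0, X=2) weight 1/500
  (U=1, Y=1, W=1, Z=1, V=0, X=3) weight 1/500
  (U=2, Y=0, W=1, Z=1, V=0, X=2) weight 3/500
  … 9 more
Group by U:
  weight(U=0) = 121/4000
  weight(U=1) = 121/12000
  weight(U=2) = 121/4000
Total weight = 121/4000 + 121/12000 + 121/4000 = 847/12000
P(U=0 | obs) = 121/4000 / 847/12000 = 3/7
P(U=1 | obs) = 121/12000 / 847/12000 = 1/7
P(U=2 | obs) = 121/4000 / 847/12000 = 3/7

P(U = 0 | obs) = 3/7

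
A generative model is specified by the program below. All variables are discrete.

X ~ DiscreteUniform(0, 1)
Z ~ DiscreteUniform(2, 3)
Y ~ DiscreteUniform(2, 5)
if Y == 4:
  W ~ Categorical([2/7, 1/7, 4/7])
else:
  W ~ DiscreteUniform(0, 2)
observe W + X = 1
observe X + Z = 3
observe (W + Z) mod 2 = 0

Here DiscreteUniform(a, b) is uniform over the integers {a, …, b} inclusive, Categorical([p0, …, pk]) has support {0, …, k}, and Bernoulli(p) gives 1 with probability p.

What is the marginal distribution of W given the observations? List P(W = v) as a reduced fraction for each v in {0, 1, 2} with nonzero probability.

P(W=0) = 9/17, P(W=1) = 8/17

Enumerate traces; 8 have nonzero weight after conditioning:
  (X=0, Z=3, Y=2, W=1) weight 1/48
  (X=0, Z=3, Y=3, W=1) weight 1/48
  (X=0, Z=3, Y=4, W=1) weight 1/112
  (X=0, Z=3, Y=5, W=1) weight 1/48
  (X=1, Z=2, Y=2, W=0) weight 1/48
  (X=1, Z=2, Y=3, W=0) weight 1/48
  (X=1, Z=2, Y=4, W=0) weight 1/56
  (X=1, Z=2, Y=5, W=0) weight 1/48
Group by W:
  weight(W=0) = 9/112
  weight(W=1) = 1/14
Total weight = 9/112 + 1/14 = 17/112
P(W=0 | obs) = 9/112 / 17/112 = 9/17
P(W=1 | obs) = 1/14 / 17/112 = 8/17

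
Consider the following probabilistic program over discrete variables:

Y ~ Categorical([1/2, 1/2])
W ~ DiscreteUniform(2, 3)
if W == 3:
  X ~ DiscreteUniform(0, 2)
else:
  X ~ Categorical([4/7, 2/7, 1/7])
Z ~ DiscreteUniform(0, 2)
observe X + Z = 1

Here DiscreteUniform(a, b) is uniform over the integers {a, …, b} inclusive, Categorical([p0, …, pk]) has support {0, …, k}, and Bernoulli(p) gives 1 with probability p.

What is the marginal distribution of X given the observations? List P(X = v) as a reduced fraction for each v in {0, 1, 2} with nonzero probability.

P(X=0) = 19/32, P(X=1) = 13/32

Enumerate traces; 8 have nonzero weight after conditioning:
  (Y=0, W=2, X=0, Z=1) weight 1/21
  (Y=0, W=2, X=1, Z=0) weight 1/42
  (Y=0, W=3, X=0, Z=1) weight 1/36
  (Y=0, W=3, X=1, Z=0) weight 1/36
  (Y=1, W=2, X=0, Z=1) weight 1/21
  (Y=1, W=2, X=1, Z=0) weight 1/42
  (Y=1, W=3, X=0, Z=1) weight 1/36
  (Y=1, W=3, X=1, Z=0) weight 1/36
Group by X:
  weight(X=0) = 19/126
  weight(X=1) = 13/126
Total weight = 19/126 + 13/126 = 16/63
P(X=0 | obs) = 19/126 / 16/63 = 19/32
P(X=1 | obs) = 13/126 / 16/63 = 13/32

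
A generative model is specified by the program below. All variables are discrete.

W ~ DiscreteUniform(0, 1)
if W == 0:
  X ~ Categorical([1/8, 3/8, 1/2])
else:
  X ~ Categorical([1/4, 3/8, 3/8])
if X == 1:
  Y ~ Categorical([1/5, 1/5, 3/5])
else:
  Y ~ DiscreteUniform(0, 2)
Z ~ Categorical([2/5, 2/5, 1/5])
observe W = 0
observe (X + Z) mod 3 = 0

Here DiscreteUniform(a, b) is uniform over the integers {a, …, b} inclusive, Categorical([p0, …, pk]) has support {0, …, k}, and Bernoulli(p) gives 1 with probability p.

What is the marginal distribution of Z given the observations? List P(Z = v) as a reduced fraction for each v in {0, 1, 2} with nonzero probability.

Enumerate traces; 9 have nonzero weight after conditioning:
  (W=0, X=0, Y=0, Z=0) weight 1/120
  (W=0, X=0, Y=1, Z=0) weight 1/120
  (W=0, X=0, Y=2, Z=0) weight 1/120
  (W=0, X=1, Y=0, Z=2) weight 3/400
  (W=0, X=1, Y=1, Z=2) weight 3/400
  (W=0, X=1, Y=2, Z=2) weight 9/400
  (W=0, X=2, Y=0, Z=1) weight 1/30
  (W=0, X=2, Y=1, Z=1) weight 1/30
  … 1 more
Group by Z:
  weight(Z=0) = 1/40
  weight(Z=1) = 1/10
  weight(Z=2) = 3/80
Total weight = 1/40 + 1/10 + 3/80 = 13/80
P(Z=0 | obs) = 1/40 / 13/80 = 2/13
P(Z=1 | obs) = 1/10 / 13/80 = 8/13
P(Z=2 | obs) = 3/80 / 13/80 = 3/13

P(Z=0) = 2/13, P(Z=1) = 8/13, P(Z=2) = 3/13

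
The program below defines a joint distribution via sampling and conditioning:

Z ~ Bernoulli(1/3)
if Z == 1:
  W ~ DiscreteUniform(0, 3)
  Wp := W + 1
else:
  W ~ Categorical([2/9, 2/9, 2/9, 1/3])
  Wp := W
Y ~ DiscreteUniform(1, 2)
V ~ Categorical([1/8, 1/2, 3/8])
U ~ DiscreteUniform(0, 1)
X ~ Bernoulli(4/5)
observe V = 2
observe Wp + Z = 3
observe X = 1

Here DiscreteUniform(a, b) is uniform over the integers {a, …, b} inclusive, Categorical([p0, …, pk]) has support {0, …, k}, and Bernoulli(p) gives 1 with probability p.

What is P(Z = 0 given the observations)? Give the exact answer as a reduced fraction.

P(Z = 0 | obs) = 8/11

Enumerate traces; 8 have nonzero weight after conditioning:
  (Z=0, W=3, Y=1, V=2, U=0, X=1) weight 1/60
  (Z=0, W=3, Y=1, V=2, U=1, X=1) weight 1/60
  (Z=0, W=3, Y=2, V=2, U=0, X=1) weight 1/60
  (Z=0, W=3, Y=2, V=2, U=1, X=1) weight 1/60
  (Z=1, W=1, Y=1, V=2, U=0, X=1) weight 1/160
  (Z=1, W=1, Y=1, V=2, U=1, X=1) weight 1/160
  (Z=1, W=1, Y=2, V=2, U=0, X=1) weight 1/160
  (Z=1, W=1, Y=2, V=2, U=1, X=1) weight 1/160
Group by Z:
  weight(Z=0) = 1/15
  weight(Z=1) = 1/40
Total weight = 1/15 + 1/40 = 11/120
P(Z=0 | obs) = 1/15 / 11/120 = 8/11
P(Z=1 | obs) = 1/40 / 11/120 = 3/11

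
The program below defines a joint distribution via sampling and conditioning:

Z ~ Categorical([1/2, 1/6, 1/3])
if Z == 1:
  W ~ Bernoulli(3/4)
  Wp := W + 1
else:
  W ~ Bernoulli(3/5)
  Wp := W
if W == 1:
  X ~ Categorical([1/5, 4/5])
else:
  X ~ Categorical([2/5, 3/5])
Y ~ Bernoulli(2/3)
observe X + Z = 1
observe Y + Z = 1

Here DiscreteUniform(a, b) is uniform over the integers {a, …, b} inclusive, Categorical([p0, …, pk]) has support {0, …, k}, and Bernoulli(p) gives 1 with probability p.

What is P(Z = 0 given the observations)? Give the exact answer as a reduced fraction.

P(Z = 0 | obs) = 432/457

Enumerate traces; 4 have nonzero weight after conditioning:
  (Z=0, W=0, X=1, Y=1) weight 2/25
  (Z=0, W=1, X=1, Y=1) weight 4/25
  (Z=1, W=0, X=0, Y=0) weight 1/180
  (Z=1, W=1, X=0, Y=0) weight 1/120
Group by Z:
  weight(Z=0) = 6/25
  weight(Z=1) = 1/72
Total weight = 6/25 + 1/72 = 457/1800
P(Z=0 | obs) = 6/25 / 457/1800 = 432/457
P(Z=1 | obs) = 1/72 / 457/1800 = 25/457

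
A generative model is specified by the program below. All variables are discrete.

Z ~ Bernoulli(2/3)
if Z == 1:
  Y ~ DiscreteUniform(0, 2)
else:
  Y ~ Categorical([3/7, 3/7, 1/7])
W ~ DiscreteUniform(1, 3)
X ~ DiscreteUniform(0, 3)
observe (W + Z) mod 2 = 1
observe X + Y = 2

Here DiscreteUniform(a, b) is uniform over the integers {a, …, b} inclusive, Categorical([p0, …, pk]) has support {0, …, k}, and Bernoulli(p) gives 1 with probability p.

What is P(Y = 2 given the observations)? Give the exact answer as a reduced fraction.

P(Y = 2 | obs) = 5/21

Enumerate traces; 9 have nonzero weight after conditioning:
  (Z=0, Y=0, W=1, X=2) weight 1/84
  (Z=0, Y=0, W=3, X=2) weight 1/84
  (Z=0, Y=1, W=1, X=1) weight 1/84
  (Z=0, Y=1, W=3, X=1) weight 1/84
  (Z=0, Y=2, W=1, X=0) weight 1/252
  (Z=0, Y=2, W=3, X=0) weight 1/252
  (Z=1, Y=0, W=2, X=2) weight 1/54
  (Z=1, Y=1, W=2, X=1) weight 1/54
  … 1 more
Group by Y:
  weight(Y=0) = 8/189
  weight(Y=1) = 8/189
  weight(Y=2) = 5/189
Total weight = 8/189 + 8/189 + 5/189 = 1/9
P(Y=0 | obs) = 8/189 / 1/9 = 8/21
P(Y=1 | obs) = 8/189 / 1/9 = 8/21
P(Y=2 | obs) = 5/189 / 1/9 = 5/21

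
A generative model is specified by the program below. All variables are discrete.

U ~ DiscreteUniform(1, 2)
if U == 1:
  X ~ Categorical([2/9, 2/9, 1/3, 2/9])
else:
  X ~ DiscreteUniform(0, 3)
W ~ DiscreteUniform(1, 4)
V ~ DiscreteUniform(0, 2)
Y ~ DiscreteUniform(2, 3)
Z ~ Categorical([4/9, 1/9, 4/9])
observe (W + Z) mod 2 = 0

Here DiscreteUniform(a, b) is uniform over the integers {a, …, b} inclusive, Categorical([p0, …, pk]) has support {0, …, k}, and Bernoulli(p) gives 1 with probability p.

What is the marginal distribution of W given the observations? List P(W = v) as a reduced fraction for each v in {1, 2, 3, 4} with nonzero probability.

Enumerate traces; 288 have nonzero weight after conditioning:
  (U=1, X=0, W=1, V=0, Y=2, Z=1) weight 1/1944
  (U=1, X=0, W=1, V=0, Y=3, Z=1) weight 1/1944
  (U=1, X=0, W=1, V=1, Y=2, Z=1) weight 1/1944
  (U=1, X=0, W=1, V=1, Y=3, Z=1) weight 1/1944
  (U=1, X=0, W=1, V=2, Y=2, Z=1) weight 1/1944
  (U=1, X=0, W=1, V=2, Y=3, Z=1) weight 1/1944
  (U=1, X=0, W=2, V=0, Y=2, Z=0) weight 1/486
  (U=1, X=0, W=2, V=0, Y=2, Z=2) weight 1/486
  (U=1, X=0, W=3, V=0, Y=2, Z=1) weight 1/1944
  (U=1, X=0, W=4, V=0, Y=2, Z=0) weight 1/486
  … 278 more
Group by W:
  weight(W=1) = 1/36
  weight(W=2) = 2/9
  weight(W=3) = 1/36
  weight(W=4) = 2/9
Total weight = 1/36 + 2/9 + 1/36 + 2/9 = 1/2
P(W=1 | obs) = 1/36 / 1/2 = 1/18
P(W=2 | obs) = 2/9 / 1/2 = 4/9
P(W=3 | obs) = 1/36 / 1/2 = 1/18
P(W=4 | obs) = 2/9 / 1/2 = 4/9

P(W=1) = 1/18, P(W=2) = 4/9, P(W=3) = 1/18, P(W=4) = 4/9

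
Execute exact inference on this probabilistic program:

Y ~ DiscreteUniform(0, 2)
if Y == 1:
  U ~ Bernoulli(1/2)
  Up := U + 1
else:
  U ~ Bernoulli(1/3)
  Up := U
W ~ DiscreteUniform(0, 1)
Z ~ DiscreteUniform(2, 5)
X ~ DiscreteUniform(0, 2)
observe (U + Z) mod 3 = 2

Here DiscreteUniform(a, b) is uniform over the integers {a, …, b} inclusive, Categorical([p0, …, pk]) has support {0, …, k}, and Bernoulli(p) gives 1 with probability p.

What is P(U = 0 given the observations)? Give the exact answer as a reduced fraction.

Enumerate traces; 54 have nonzero weight after conditioning:
  (Y=0, U=0, W=0, Z=2, X=0) weight 1/108
  (Y=0, U=0, W=0, Z=2, X=1) weight 1/108
  (Y=0, U=0, W=0, Z=2, X=2) weight 1/108
  (Y=0, U=0, W=0, Z=5, X=0) weight 1/108
  (Y=0, U=0, W=0, Z=5, X=1) weight 1/108
  (Y=0, U=0, W=0, Z=5, X=2) weight 1/108
  (Y=0, U=0, W=1, Z=2, X=0) weight 1/108
  (Y=0, U=0, W=1, Z=2, X=1) weight 1/108
  (Y=0, U=1, W=0, Z=4, X=0) weight 1/216
  … 45 more
Group by U:
  weight(U=0) = 11/36
  weight(U=1) = 7/72
Total weight = 11/36 + 7/72 = 29/72
P(U=0 | obs) = 11/36 / 29/72 = 22/29
P(U=1 | obs) = 7/72 / 29/72 = 7/29

P(U = 0 | obs) = 22/29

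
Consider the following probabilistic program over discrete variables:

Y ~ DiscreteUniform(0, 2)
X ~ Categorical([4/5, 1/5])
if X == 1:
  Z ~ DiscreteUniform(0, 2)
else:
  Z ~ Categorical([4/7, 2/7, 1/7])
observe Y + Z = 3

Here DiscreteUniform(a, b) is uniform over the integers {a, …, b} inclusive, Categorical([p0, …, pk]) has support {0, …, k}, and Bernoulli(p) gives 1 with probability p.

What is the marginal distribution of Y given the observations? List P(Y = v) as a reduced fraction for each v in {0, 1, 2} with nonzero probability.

Enumerate traces; 4 have nonzero weight after conditioning:
  (Y=1, X=0, Z=2) weight 4/105
  (Y=1, X=1, Z=2) weight 1/45
  (Y=2, X=0, Z=1) weight 8/105
  (Y=2, X=1, Z=1) weight 1/45
Group by Y:
  weight(Y=1) = 19/315
  weight(Y=2) = 31/315
Total weight = 19/315 + 31/315 = 10/63
P(Y=1 | obs) = 19/315 / 10/63 = 19/50
P(Y=2 | obs) = 31/315 / 10/63 = 31/50

P(Y=1) = 19/50, P(Y=2) = 31/50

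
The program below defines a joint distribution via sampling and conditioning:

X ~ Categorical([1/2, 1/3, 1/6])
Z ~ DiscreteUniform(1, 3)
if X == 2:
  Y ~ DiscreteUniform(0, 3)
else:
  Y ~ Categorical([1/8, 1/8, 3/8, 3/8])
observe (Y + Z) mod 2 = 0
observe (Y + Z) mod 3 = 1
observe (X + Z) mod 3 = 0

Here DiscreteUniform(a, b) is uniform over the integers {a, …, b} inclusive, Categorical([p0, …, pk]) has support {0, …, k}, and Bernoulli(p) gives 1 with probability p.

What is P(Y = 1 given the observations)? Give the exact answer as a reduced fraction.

Enumerate traces; 3 have nonzero weight after conditioning:
  (X=0, Z=3, Y=1) weight 1/48
  (X=1, Z=2, Y=2) weight 1/24
  (X=2, Z=1, Y=3) weight 1/72
Group by Y:
  weight(Y=1) = 1/48
  weight(Y=2) = 1/24
  weight(Y=3) = 1/72
Total weight = 1/48 + 1/24 + 1/72 = 11/144
P(Y=1 | obs) = 1/48 / 11/144 = 3/11
P(Y=2 | obs) = 1/24 / 11/144 = 6/11
P(Y=3 | obs) = 1/72 / 11/144 = 2/11

P(Y = 1 | obs) = 3/11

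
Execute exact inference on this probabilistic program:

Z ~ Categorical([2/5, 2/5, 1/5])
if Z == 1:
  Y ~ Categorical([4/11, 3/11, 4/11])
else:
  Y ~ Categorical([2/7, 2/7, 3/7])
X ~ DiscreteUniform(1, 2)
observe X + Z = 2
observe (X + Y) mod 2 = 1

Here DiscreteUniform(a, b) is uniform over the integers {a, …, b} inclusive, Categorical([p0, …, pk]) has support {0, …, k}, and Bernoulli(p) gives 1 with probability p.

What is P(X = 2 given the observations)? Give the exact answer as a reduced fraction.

P(X = 2 | obs) = 11/39

Enumerate traces; 3 have nonzero weight after conditioning:
  (Z=0, Y=1, X=2) weight 2/35
  (Z=1, Y=0, X=1) weight 4/55
  (Z=1, Y=2, X=1) weight 4/55
Group by X:
  weight(X=1) = 8/55
  weight(X=2) = 2/35
Total weight = 8/55 + 2/35 = 78/385
P(X=1 | obs) = 8/55 / 78/385 = 28/39
P(X=2 | obs) = 2/35 / 78/385 = 11/39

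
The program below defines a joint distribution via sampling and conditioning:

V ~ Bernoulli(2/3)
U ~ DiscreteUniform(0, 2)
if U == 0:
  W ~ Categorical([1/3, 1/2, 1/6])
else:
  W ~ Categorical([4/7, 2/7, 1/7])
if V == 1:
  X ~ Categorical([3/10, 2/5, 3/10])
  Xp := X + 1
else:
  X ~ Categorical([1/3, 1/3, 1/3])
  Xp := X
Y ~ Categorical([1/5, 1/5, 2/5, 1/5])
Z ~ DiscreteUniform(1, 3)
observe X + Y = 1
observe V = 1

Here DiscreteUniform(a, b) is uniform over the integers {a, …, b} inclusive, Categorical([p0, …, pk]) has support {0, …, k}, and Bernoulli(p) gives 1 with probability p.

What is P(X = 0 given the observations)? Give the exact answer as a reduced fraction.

P(X = 0 | obs) = 3/7

Enumerate traces; 54 have nonzero weight after conditioning:
  (V=1, U=0, W=0, X=0, Y=1, Z=1) weight 1/675
  (V=1, U=0, W=0, X=0, Y=1, Z=2) weight 1/675
  (V=1, U=0, W=0, X=0, Y=1, Z=3) weight 1/675
  (V=1, U=0, W=0, X=1, Y=0, Z=1) weight 4/2025
  (V=1, U=0, W=0, X=1, Y=0, Z=2) weight 4/2025
  (V=1, U=0, W=0, X=1, Y=0, Z=3) weight 4/2025
  (V=1, U=0, W=1, X=0, Y=1, Z=1) weight 1/450
  (V=1, U=0, W=1, X=0, Y=1, Z=2) weight 1/450
  … 46 more
Group by X:
  weight(X=0) = 1/25
  weight(X=1) = 4/75
Total weight = 1/25 + 4/75 = 7/75
P(X=0 | obs) = 1/25 / 7/75 = 3/7
P(X=1 | obs) = 4/75 / 7/75 = 4/7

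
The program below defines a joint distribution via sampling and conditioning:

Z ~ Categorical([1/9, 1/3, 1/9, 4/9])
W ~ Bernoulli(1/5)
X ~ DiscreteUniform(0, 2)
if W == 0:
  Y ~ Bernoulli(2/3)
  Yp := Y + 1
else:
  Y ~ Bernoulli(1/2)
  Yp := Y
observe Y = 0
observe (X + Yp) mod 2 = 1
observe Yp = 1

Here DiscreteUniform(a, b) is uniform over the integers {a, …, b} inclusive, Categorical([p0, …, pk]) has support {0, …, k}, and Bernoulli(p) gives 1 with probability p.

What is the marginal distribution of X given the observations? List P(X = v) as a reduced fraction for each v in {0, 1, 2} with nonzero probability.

P(X=0) = 1/2, P(X=2) = 1/2

Enumerate traces; 8 have nonzero weight after conditioning:
  (Z=0, W=0, X=0, Y=0) weight 4/405
  (Z=0, W=0, X=2, Y=0) weight 4/405
  (Z=1, W=0, X=0, Y=0) weight 4/135
  (Z=1, W=0, X=2, Y=0) weight 4/135
  (Z=2, W=0, X=0, Y=0) weight 4/405
  (Z=2, W=0, X=2, Y=0) weight 4/405
  (Z=3, W=0, X=0, Y=0) weight 16/405
  (Z=3, W=0, X=2, Y=0) weight 16/405
Group by X:
  weight(X=0) = 4/45
  weight(X=2) = 4/45
Total weight = 4/45 + 4/45 = 8/45
P(X=0 | obs) = 4/45 / 8/45 = 1/2
P(X=2 | obs) = 4/45 / 8/45 = 1/2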